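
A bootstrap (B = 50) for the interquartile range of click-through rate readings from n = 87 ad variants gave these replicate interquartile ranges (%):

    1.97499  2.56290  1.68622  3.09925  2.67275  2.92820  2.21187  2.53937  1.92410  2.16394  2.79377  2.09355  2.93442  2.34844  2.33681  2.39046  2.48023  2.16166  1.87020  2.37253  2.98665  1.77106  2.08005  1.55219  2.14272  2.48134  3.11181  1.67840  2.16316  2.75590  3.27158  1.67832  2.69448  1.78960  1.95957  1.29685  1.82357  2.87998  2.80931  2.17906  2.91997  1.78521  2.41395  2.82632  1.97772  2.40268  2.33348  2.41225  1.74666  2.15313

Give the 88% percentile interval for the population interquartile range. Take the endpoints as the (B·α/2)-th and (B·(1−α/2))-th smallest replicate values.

Sorted replicates: 1.29685, 1.55219, 1.67832, 1.67840, 1.68622, 1.74666, 1.77106, 1.78521, 1.78960, 1.82357, 1.87020, 1.92410, 1.95957, 1.97499, 1.97772, 2.08005, 2.09355, 2.14272, 2.15313, 2.16166, 2.16316, 2.16394, 2.17906, 2.21187, 2.33348, 2.33681, 2.34844, 2.37253, 2.39046, 2.40268, 2.41225, 2.41395, 2.48023, 2.48134, 2.53937, 2.56290, 2.67275, 2.69448, 2.75590, 2.79377, 2.80931, 2.82632, 2.87998, 2.91997, 2.92820, 2.93442, 2.98665, 3.09925, 3.11181, 3.27158
α = 0.12; lower rank = 50 × 0.060 = 3; upper rank = 50 × 0.940 = 47.
The 3rd smallest replicate is 1.67832; the 47th is 2.98665.

(1.67832, 2.98665)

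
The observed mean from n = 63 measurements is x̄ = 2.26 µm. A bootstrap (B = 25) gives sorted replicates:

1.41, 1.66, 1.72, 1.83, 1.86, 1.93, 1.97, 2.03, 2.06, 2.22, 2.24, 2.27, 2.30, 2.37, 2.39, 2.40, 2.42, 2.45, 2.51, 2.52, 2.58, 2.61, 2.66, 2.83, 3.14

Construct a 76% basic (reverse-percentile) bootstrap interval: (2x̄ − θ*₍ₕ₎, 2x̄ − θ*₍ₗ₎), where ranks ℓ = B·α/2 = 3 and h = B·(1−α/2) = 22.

Percentile endpoints at ranks 3 and 22: θ*₍3₎ = 1.72, θ*₍22₎ = 2.61.
Basic interval reflects these around x̄:
  lower = 2 × 2.26 − 2.61 = 1.91
  upper = 2 × 2.26 − 1.72 = 2.80

(1.91, 2.80)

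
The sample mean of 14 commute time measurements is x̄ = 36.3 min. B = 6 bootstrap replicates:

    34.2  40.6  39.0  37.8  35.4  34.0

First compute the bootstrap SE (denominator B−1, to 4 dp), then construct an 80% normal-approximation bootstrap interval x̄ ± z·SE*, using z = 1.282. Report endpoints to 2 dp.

(32.82, 39.78)

Mean of replicates = 36.8333; sum of squared deviations = 36.8333; SE* = √(36.8333/5) = 2.7142
Margin = 1.282 × 2.7142 = 3.480
Interval: 36.3 ± 3.480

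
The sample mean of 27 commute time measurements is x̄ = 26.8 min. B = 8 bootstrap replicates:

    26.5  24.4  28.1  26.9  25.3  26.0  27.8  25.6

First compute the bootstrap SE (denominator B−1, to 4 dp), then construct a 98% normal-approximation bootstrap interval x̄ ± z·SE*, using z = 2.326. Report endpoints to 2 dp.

(23.87, 29.73)

Mean of replicates = 26.3250; sum of squared deviations = 11.0750; SE* = √(11.0750/7) = 1.2578
Margin = 2.326 × 1.2578 = 2.926
Interval: 26.8 ± 2.926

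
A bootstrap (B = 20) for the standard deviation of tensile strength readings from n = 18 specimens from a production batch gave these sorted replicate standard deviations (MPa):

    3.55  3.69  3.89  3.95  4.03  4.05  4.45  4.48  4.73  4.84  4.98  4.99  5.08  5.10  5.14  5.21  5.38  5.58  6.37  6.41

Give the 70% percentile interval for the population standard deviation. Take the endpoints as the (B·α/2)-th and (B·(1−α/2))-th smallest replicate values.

(3.89, 5.38)

α = 0.30; lower rank = 20 × 0.150 = 3; upper rank = 20 × 0.850 = 17.
The 3rd smallest replicate is 3.89; the 17th is 5.38.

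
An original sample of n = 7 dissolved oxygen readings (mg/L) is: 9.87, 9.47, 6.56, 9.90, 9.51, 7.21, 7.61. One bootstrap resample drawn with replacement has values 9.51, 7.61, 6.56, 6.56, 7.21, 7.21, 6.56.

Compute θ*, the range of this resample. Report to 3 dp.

θ* = 2.950

Range = 9.51 − 6.56 = 2.950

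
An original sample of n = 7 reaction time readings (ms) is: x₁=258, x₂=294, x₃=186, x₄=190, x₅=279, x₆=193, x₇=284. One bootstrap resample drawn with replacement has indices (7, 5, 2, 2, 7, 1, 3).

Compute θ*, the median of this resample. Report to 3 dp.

Resample values: 284, 279, 294, 294, 284, 258, 186.
Sorted: 186, 258, 279, 284, 284, 294, 294
Median = middle value = 284.000

θ* = 284.000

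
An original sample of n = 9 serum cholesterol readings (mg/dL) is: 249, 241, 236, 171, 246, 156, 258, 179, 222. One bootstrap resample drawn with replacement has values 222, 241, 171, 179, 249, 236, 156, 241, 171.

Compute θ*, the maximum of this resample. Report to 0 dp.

Maximum = 249

θ* = 249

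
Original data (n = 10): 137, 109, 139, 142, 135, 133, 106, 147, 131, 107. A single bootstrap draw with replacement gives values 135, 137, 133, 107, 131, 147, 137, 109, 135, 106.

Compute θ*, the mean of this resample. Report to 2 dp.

θ* = 127.70

Mean = (135 + 137 + 133 + 107 + 131 + 147 + 137 + 109 + 135 + 106) / 10 = 1277.0 / 10 = 127.70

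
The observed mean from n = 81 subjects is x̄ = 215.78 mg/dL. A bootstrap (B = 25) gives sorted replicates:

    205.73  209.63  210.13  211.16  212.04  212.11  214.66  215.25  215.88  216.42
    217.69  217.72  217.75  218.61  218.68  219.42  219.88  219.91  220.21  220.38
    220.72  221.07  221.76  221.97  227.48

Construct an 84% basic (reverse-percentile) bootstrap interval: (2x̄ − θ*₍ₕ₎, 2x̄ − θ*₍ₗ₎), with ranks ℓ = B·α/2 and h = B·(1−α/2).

Percentile endpoints at ranks 2 and 23: θ*₍2₎ = 209.63, θ*₍23₎ = 221.76.
Basic interval reflects these around x̄:
  lower = 2 × 215.78 − 221.76 = 209.80
  upper = 2 × 215.78 − 209.63 = 221.93

(209.80, 221.93)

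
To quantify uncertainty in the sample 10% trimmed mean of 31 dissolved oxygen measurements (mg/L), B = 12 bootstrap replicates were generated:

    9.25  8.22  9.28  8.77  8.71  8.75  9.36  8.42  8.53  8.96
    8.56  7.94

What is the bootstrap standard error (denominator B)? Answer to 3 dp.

SE* = 0.416

Bootstrap SE is the standard deviation of the 12 replicate 10% trimmed means.
Mean of replicates: (9.25 + 8.22 + 9.28 + 8.77 + 8.71 + 8.75 + 9.36 + 8.42 + 8.53 + 8.96 + 8.56 + 7.94) / 12 = 104.7500 / 12 = 8.7292
Sum of squared deviations: (+0.5208)² + (−0.5092)² + (+0.5508)² + (+0.0408)² + (−0.0192)² + (+0.0208)² + (+0.6308)² + (−0.3092)² + (−0.1992)² + (+0.2308)² + (−0.1692)² + (−0.7892)² = 2.0743
Variance = 2.0743 / 12 = 0.1729
SE* = √0.1729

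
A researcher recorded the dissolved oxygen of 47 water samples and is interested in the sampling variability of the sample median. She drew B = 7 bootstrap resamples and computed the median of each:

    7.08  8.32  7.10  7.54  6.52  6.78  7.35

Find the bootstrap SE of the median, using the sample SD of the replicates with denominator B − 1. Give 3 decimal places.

SE* = 0.584

Bootstrap SE is the standard deviation of the 7 replicate medians.
Mean of replicates: (7.08 + 8.32 + 7.10 + 7.54 + 6.52 + 6.78 + 7.35) / 7 = 50.6900 / 7 = 7.2414
Sum of squared deviations: (−0.1614)² + (+1.0786)² + (−0.1414)² + (+0.2986)² + (−0.7214)² + (−0.4614)² + (+0.1086)² = 2.0437
Variance = 2.0437 / 6 = 0.3406
SE* = √0.3406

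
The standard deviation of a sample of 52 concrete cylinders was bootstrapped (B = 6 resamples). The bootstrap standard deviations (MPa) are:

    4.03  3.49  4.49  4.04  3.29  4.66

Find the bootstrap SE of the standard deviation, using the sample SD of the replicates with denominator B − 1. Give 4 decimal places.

SE* = 0.5371

Bootstrap SE is the standard deviation of the 6 replicate standard deviations.
Mean of replicates: (4.03 + 3.49 + 4.49 + 4.04 + 3.29 + 4.66) / 6 = 24.00000 / 6 = 4.00000
Sum of squared deviations: (+0.03000)² + (−0.51000)² + (+0.49000)² + (+0.04000)² + (−0.71000)² + (+0.66000)² = 1.44240
Variance = 1.44240 / 5 = 0.28848
SE* = √0.28848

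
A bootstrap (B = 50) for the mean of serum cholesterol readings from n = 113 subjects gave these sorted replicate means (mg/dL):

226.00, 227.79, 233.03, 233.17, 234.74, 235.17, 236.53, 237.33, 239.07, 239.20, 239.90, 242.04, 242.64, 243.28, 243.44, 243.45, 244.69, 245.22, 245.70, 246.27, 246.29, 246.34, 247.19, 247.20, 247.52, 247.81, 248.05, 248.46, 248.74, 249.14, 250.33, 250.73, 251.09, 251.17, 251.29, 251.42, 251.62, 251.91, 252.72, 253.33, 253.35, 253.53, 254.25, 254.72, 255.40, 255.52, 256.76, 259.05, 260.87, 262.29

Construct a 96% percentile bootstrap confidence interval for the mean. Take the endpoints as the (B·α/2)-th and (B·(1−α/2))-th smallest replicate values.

(226.00, 260.87)

α = 0.04; lower rank = 50 × 0.020 = 1; upper rank = 50 × 0.980 = 49.
The 1st smallest replicate is 226.00; the 49th is 260.87.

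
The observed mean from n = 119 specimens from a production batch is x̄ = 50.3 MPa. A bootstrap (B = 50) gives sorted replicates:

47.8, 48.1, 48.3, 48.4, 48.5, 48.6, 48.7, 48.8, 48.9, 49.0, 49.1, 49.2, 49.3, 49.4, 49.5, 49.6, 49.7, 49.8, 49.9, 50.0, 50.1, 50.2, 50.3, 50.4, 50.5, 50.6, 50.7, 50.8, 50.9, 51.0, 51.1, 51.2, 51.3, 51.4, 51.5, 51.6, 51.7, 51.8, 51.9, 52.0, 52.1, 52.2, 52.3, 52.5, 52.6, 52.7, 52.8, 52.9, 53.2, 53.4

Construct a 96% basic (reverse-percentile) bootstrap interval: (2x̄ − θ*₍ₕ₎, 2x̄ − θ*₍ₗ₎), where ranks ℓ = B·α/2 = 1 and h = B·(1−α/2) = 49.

(47.4, 52.8)

Percentile endpoints at ranks 1 and 49: θ*₍1₎ = 47.8, θ*₍49₎ = 53.2.
Basic interval reflects these around x̄:
  lower = 2 × 50.3 − 53.2 = 47.4
  upper = 2 × 50.3 − 47.8 = 52.8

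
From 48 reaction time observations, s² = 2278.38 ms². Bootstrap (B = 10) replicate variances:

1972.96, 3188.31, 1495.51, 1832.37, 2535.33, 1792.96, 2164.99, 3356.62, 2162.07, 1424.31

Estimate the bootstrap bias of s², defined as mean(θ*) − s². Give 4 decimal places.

bias = −85.8370

mean(θ*) = (1972.96 + 3188.31 + 1495.51 + 1832.37 + 2535.33 + 1792.96 + 2164.99 + 3356.62 + 2162.07 + 1424.31) / 10 = 2192.54300
bias = 2192.54300 − 2278.38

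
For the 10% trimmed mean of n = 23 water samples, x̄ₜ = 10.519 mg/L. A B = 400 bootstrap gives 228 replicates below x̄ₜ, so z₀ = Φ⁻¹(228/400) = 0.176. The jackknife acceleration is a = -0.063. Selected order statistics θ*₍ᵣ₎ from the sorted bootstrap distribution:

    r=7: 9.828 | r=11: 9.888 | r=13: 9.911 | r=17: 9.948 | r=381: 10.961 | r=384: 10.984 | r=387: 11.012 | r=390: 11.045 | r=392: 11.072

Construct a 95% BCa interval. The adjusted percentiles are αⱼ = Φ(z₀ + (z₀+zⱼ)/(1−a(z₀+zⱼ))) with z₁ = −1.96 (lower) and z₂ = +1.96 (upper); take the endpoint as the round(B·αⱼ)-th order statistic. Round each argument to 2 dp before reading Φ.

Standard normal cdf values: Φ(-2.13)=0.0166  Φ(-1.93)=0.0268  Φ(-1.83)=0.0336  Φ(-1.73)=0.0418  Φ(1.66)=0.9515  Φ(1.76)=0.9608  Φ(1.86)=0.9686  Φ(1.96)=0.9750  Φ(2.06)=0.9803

Lower: z₀ + z₁ = 0.176 + (-1.960) = -1.784; 1 − a(z₀+z₁) = 1 − (-0.063)(-1.784) = 0.8876; argument = 0.176 + (-1.784)/0.8876 = -1.8339 → -1.83.
α₁ = Φ(-1.83) = 0.0336; rank = round(400 × 0.0336) = 13; θ*₍13₎ = 9.911.
Upper: z₀ + z₂ = 2.136; 1 − a(z₀+z₂) = 1.1346; argument = 2.0587 → 2.06; α₂ = 0.9803; rank = 392; θ*₍392₎ = 11.072.

(9.911, 11.072)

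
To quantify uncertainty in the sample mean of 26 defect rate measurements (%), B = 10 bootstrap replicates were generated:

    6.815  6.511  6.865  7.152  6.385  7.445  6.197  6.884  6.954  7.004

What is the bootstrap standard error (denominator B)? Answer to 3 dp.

Bootstrap SE is the standard deviation of the 10 replicate means.
Mean of replicates: (6.815 + 6.511 + 6.865 + 7.152 + 6.385 + 7.445 + 6.197 + 6.884 + 6.954 + 7.004) / 10 = 68.2120 / 10 = 6.8212
Sum of squared deviations: (−0.0062)² + (−0.3102)² + (+0.0438)² + (+0.3308)² + (−0.4362)² + (+0.6238)² + (−0.6242)² + (+0.0628)² + (+0.1328)² + (+0.1828)² = 1.2316
Variance = 1.2316 / 10 = 0.1232
SE* = √0.1232

SE* = 0.351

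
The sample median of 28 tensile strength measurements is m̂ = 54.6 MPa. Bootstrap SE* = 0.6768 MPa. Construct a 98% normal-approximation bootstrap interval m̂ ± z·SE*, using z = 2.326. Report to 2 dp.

Margin = 2.326 × 0.6768 = 1.574
Interval: 54.6 ± 1.574

(53.03, 56.17)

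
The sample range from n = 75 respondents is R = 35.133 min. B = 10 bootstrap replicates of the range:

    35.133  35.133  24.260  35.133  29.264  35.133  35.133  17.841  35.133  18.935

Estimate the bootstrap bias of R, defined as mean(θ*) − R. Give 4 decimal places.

bias = −5.0232

mean(θ*) = (35.133 + 35.133 + 24.260 + 35.133 + 29.264 + 35.133 + 35.133 + 17.841 + 35.133 + 18.935) / 10 = 30.10980
bias = 30.10980 − 35.133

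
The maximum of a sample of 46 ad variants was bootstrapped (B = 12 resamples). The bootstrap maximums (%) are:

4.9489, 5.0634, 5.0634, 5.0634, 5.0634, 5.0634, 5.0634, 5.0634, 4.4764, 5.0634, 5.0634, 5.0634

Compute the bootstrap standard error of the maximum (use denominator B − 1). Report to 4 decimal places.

Bootstrap SE is the standard deviation of the 12 replicate maximums.
Mean of replicates: (4.9489 + 5.0634 + 5.0634 + 5.0634 + 5.0634 + 5.0634 + 5.0634 + 5.0634 + 4.4764 + 5.0634 + 5.0634 + 5.0634) / 12 = 60.05930 / 12 = 5.00494
Sum of squared deviations: (−0.05604)² + (+0.05846)² + (+0.05846)² + (+0.05846)² + (+0.05846)² + (+0.05846)² + (+0.05846)² + (+0.05846)² + (−0.52854)² + (+0.05846)² + (+0.05846)² + (+0.05846)² = 0.31667
Variance = 0.31667 / 11 = 0.02879
SE* = √0.02879

SE* = 0.1697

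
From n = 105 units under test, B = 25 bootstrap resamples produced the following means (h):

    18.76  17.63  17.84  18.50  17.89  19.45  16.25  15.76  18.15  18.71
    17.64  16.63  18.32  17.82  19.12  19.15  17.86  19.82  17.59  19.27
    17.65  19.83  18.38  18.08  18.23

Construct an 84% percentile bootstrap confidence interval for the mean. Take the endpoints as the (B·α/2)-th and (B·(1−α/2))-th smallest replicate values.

Sorted replicates: 15.76, 16.25, 16.63, 17.59, 17.63, 17.64, 17.65, 17.82, 17.84, 17.86, 17.89, 18.08, 18.15, 18.23, 18.32, 18.38, 18.50, 18.71, 18.76, 19.12, 19.15, 19.27, 19.45, 19.82, 19.83
α = 0.16; lower rank = 25 × 0.080 = 2; upper rank = 25 × 0.920 = 23.
The 2nd smallest replicate is 16.25; the 23rd is 19.45.

(16.25, 19.45)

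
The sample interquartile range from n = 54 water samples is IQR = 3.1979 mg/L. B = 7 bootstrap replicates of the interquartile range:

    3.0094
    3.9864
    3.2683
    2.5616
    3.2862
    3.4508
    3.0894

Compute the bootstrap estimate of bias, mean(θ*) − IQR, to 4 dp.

mean(θ*) = (3.0094 + 3.9864 + 3.2683 + 2.5616 + 3.2862 + 3.4508 + 3.0894) / 7 = 3.23601
bias = 3.23601 − 3.1979

bias = +0.0381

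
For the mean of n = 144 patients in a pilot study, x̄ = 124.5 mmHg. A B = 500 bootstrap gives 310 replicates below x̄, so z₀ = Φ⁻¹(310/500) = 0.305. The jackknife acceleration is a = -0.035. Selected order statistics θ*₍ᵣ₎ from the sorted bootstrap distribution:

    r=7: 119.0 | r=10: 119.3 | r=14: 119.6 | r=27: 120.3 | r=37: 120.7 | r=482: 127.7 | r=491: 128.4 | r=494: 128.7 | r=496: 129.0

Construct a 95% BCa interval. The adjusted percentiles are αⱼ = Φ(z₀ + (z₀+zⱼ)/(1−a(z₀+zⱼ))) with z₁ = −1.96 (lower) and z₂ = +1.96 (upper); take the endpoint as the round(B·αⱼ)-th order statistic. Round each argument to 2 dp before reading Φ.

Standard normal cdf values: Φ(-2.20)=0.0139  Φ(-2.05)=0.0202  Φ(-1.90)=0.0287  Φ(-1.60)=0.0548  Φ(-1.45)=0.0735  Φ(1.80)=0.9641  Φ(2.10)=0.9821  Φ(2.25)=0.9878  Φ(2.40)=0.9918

Lower: z₀ + z₁ = 0.305 + (-1.960) = -1.655; 1 − a(z₀+z₁) = 1 − (-0.035)(-1.655) = 0.9421; argument = 0.305 + (-1.655)/0.9421 = -1.4518 → -1.45.
α₁ = Φ(-1.45) = 0.0735; rank = round(500 × 0.0735) = 37; θ*₍37₎ = 120.7.
Upper: z₀ + z₂ = 2.265; 1 − a(z₀+z₂) = 1.0793; argument = 2.4036 → 2.40; α₂ = 0.9918; rank = 496; θ*₍496₎ = 129.0.

(120.7, 129.0)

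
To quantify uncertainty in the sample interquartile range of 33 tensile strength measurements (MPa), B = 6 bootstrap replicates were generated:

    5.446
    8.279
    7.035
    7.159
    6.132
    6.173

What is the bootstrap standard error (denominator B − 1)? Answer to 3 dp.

SE* = 0.999

Bootstrap SE is the standard deviation of the 6 replicate interquartile ranges.
Mean of replicates: (5.446 + 8.279 + 7.035 + 7.159 + 6.132 + 6.173) / 6 = 40.2240 / 6 = 6.7040
Sum of squared deviations: (−1.2580)² + (+1.5750)² + (+0.3310)² + (+0.4550)² + (−0.5720)² + (−0.5310)² = 4.9889
Variance = 4.9889 / 5 = 0.9978
SE* = √0.9978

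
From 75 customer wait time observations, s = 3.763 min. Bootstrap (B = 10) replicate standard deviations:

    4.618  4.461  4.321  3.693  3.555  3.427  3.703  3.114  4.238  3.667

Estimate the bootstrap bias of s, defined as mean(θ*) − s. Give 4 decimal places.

bias = +0.1167

mean(θ*) = (4.618 + 4.461 + 4.321 + 3.693 + 3.555 + 3.427 + 3.703 + 3.114 + 4.238 + 3.667) / 10 = 3.87970
bias = 3.87970 − 3.763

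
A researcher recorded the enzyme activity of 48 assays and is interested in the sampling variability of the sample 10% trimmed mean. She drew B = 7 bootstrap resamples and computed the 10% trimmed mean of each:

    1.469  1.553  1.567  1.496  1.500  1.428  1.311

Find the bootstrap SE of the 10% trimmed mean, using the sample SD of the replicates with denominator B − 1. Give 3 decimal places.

Bootstrap SE is the standard deviation of the 7 replicate 10% trimmed means.
Mean of replicates: (1.469 + 1.553 + 1.567 + 1.496 + 1.500 + 1.428 + 1.311) / 7 = 10.32400 / 7 = 1.47486
Sum of squared deviations: (−0.00586)² + (+0.07814)² + (+0.09214)² + (+0.02114)² + (+0.02514)² + (−0.04686)² + (−0.16386)² = 0.04475
Variance = 0.04475 / 6 = 0.00746
SE* = √0.00746

SE* = 0.086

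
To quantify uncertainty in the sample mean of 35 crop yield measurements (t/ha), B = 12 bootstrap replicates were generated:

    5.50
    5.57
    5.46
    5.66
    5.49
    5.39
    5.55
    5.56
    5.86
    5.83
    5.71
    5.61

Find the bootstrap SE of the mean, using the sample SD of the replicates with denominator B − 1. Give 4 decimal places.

Bootstrap SE is the standard deviation of the 12 replicate means.
Mean of replicates: (5.50 + 5.57 + 5.46 + 5.66 + 5.49 + 5.39 + 5.55 + 5.56 + 5.86 + 5.83 + 5.71 + 5.61) / 12 = 67.19000 / 12 = 5.59917
Sum of squared deviations: (−0.09917)² + (−0.02917)² + (−0.13917)² + (+0.06083)² + (−0.10917)² + (−0.20917)² + (−0.04917)² + (−0.03917)² + (+0.26083)² + (+0.23083)² + (+0.11083)² + (+0.01083)² = 0.22709
Variance = 0.22709 / 11 = 0.02064
SE* = √0.02064

SE* = 0.1437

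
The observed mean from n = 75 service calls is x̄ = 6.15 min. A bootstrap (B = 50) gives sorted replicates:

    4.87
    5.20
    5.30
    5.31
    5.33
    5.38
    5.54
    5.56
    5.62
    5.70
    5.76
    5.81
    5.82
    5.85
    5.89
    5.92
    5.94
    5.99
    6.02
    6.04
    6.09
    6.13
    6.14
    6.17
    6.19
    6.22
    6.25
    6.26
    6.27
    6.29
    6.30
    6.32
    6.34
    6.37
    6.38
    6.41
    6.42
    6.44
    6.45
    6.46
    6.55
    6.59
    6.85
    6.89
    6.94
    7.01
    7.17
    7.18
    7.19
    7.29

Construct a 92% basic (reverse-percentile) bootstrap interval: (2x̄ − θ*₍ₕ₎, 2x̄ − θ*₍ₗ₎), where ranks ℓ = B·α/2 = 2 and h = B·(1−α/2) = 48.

(5.12, 7.10)

Percentile endpoints at ranks 2 and 48: θ*₍2₎ = 5.20, θ*₍48₎ = 7.18.
Basic interval reflects these around x̄:
  lower = 2 × 6.15 − 7.18 = 5.12
  upper = 2 × 6.15 − 5.20 = 7.10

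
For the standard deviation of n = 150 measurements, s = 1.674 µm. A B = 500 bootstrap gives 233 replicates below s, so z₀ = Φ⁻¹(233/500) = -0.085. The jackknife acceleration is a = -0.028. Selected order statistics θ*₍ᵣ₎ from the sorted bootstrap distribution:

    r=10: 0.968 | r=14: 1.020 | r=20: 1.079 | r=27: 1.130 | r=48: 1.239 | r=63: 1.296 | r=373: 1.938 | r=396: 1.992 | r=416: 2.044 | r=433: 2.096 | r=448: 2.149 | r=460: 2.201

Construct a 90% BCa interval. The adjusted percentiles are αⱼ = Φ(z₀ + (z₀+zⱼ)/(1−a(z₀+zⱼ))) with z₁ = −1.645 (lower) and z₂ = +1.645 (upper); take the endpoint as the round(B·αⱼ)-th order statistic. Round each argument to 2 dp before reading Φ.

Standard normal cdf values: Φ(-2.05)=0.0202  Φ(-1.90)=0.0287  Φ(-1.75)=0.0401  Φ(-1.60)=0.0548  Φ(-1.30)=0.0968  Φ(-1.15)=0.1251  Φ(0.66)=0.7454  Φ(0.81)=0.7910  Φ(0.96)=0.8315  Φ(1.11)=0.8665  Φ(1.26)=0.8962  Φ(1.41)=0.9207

(1.020, 2.201)

Lower: z₀ + z₁ = -0.085 + (-1.645) = -1.730; 1 − a(z₀+z₁) = 1 − (-0.028)(-1.730) = 0.9516; argument = -0.085 + (-1.730)/0.9516 = -1.9031 → -1.90.
α₁ = Φ(-1.90) = 0.0287; rank = round(500 × 0.0287) = 14; θ*₍14₎ = 1.020.
Upper: z₀ + z₂ = 1.560; 1 − a(z₀+z₂) = 1.0437; argument = 1.4097 → 1.41; α₂ = 0.9207; rank = 460; θ*₍460₎ = 2.201.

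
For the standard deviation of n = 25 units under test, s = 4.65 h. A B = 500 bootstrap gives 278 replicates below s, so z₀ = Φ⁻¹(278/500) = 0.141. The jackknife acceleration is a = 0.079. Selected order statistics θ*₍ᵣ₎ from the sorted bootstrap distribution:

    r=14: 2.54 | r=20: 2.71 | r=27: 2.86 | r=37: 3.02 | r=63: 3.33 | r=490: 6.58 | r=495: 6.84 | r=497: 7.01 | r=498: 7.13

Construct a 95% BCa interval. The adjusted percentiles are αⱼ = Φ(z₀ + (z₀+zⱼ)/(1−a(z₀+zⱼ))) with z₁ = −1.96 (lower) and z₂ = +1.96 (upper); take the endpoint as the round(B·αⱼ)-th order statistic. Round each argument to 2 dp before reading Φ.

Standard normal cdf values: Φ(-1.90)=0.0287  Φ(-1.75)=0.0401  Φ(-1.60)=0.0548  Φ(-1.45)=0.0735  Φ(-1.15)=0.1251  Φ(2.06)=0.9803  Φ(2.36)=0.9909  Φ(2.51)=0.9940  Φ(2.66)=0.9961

(3.02, 7.13)

Lower: z₀ + z₁ = 0.141 + (-1.960) = -1.819; 1 − a(z₀+z₁) = 1 − (0.079)(-1.819) = 1.1437; argument = 0.141 + (-1.819)/1.1437 = -1.4495 → -1.45.
α₁ = Φ(-1.45) = 0.0735; rank = round(500 × 0.0735) = 37; θ*₍37₎ = 3.02.
Upper: z₀ + z₂ = 2.101; 1 − a(z₀+z₂) = 0.8340; argument = 2.6601 → 2.66; α₂ = 0.9961; rank = 498; θ*₍498₎ = 7.13.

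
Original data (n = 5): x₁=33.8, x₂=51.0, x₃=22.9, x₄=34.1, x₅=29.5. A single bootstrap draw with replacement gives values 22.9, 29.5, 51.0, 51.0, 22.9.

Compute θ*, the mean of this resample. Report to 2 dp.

Mean = (22.9 + 29.5 + 51.0 + 51.0 + 22.9) / 5 = 177.30 / 5 = 35.46

θ* = 35.46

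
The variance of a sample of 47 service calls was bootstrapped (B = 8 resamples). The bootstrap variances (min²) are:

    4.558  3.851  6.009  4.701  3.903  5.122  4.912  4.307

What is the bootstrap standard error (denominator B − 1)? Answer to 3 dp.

SE* = 0.703

Bootstrap SE is the standard deviation of the 8 replicate variances.
Mean of replicates: (4.558 + 3.851 + 6.009 + 4.701 + 3.903 + 5.122 + 4.912 + 4.307) / 8 = 37.3630 / 8 = 4.6704
Sum of squared deviations: (−0.1124)² + (−0.8194)² + (+1.3386)² + (+0.0306)² + (−0.7674)² + (+0.4516)² + (+0.2416)² + (−0.3634)² = 3.4601
Variance = 3.4601 / 7 = 0.4943
SE* = √0.4943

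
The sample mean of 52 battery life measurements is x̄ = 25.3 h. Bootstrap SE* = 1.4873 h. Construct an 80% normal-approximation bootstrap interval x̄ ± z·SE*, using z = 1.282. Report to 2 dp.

Margin = 1.282 × 1.4873 = 1.907
Interval: 25.3 ± 1.907

(23.39, 27.21)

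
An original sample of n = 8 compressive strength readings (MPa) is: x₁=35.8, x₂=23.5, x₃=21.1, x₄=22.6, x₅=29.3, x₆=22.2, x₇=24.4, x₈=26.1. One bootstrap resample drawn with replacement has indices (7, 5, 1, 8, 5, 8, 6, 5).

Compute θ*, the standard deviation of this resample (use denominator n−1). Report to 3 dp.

θ* = 4.131

Resample values: 24.4, 29.3, 35.8, 26.1, 29.3, 26.1, 22.2, 29.3.
Mean = 27.8125; sum of squared deviations = 119.4487
s² = 119.4487 / 7 = 17.0641
s = √17.0641 = 4.131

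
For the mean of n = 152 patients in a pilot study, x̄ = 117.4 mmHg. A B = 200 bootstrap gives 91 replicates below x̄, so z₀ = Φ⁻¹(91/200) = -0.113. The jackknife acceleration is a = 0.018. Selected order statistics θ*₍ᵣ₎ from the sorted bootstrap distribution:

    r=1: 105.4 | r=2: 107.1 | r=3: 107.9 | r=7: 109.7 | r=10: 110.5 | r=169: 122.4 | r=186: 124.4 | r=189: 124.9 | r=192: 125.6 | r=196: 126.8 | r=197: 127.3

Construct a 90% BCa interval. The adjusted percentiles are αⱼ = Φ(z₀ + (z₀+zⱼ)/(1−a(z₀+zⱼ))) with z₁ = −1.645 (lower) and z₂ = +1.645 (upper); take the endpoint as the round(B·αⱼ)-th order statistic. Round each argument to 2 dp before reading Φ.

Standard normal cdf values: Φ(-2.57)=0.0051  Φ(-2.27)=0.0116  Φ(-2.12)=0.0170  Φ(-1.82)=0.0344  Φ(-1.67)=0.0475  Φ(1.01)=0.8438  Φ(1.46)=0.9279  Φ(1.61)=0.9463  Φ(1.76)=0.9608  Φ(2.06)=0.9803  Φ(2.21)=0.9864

Lower: z₀ + z₁ = -0.113 + (-1.645) = -1.758; 1 − a(z₀+z₁) = 1 − (0.018)(-1.758) = 1.0316; argument = -0.113 + (-1.758)/1.0316 = -1.8171 → -1.82.
α₁ = Φ(-1.82) = 0.0344; rank = round(200 × 0.0344) = 7; θ*₍7₎ = 109.7.
Upper: z₀ + z₂ = 1.532; 1 − a(z₀+z₂) = 0.9724; argument = 1.4624 → 1.46; α₂ = 0.9279; rank = 186; θ*₍186₎ = 124.4.

(109.7, 124.4)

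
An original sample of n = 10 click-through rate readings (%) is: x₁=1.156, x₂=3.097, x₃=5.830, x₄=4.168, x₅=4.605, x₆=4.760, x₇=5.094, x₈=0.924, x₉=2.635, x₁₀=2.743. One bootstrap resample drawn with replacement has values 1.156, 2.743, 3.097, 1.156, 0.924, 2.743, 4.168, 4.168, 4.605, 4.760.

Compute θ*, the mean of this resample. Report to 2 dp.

Mean = (1.156 + 2.743 + 3.097 + 1.156 + 0.924 + 2.743 + 4.168 + 4.168 + 4.605 + 4.760) / 10 = 29.5200 / 10 = 2.95

θ* = 2.95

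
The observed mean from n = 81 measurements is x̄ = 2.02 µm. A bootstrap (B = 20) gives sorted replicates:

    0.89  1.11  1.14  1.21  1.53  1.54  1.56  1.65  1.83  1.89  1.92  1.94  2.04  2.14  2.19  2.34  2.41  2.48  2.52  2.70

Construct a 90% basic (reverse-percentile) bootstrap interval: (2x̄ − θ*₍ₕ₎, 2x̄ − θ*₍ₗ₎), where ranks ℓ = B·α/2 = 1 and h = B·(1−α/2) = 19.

Percentile endpoints at ranks 1 and 19: θ*₍1₎ = 0.89, θ*₍19₎ = 2.52.
Basic interval reflects these around x̄:
  lower = 2 × 2.02 − 2.52 = 1.52
  upper = 2 × 2.02 − 0.89 = 3.15

(1.52, 3.15)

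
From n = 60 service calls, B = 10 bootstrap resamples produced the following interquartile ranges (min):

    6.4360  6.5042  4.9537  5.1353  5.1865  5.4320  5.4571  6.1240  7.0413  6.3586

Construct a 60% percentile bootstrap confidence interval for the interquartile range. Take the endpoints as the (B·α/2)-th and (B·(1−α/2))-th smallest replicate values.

Sorted replicates: 4.9537, 5.1353, 5.1865, 5.4320, 5.4571, 6.1240, 6.3586, 6.4360, 6.5042, 7.0413
α = 0.40; lower rank = 10 × 0.200 = 2; upper rank = 10 × 0.800 = 8.
The 2nd smallest replicate is 5.1353; the 8th is 6.4360.

(5.1353, 6.4360)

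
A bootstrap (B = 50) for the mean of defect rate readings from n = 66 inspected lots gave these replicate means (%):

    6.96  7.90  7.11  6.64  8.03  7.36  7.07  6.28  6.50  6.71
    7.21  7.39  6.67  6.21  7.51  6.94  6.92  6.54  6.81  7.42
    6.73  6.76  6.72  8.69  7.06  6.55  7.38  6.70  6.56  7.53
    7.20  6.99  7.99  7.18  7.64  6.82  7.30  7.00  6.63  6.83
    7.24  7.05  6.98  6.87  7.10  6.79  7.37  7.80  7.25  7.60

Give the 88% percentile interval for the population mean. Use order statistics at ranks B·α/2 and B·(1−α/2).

Sorted replicates: 6.21, 6.28, 6.50, 6.54, 6.55, 6.56, 6.63, 6.64, 6.67, 6.70, 6.71, 6.72, 6.73, 6.76, 6.79, 6.81, 6.82, 6.83, 6.87, 6.92, 6.94, 6.96, 6.98, 6.99, 7.00, 7.05, 7.06, 7.07, 7.10, 7.11, 7.18, 7.20, 7.21, 7.24, 7.25, 7.30, 7.36, 7.37, 7.38, 7.39, 7.42, 7.51, 7.53, 7.60, 7.64, 7.80, 7.90, 7.99, 8.03, 8.69
α = 0.12; lower rank = 50 × 0.060 = 3; upper rank = 50 × 0.940 = 47.
The 3rd smallest replicate is 6.50; the 47th is 7.90.

(6.50, 7.90)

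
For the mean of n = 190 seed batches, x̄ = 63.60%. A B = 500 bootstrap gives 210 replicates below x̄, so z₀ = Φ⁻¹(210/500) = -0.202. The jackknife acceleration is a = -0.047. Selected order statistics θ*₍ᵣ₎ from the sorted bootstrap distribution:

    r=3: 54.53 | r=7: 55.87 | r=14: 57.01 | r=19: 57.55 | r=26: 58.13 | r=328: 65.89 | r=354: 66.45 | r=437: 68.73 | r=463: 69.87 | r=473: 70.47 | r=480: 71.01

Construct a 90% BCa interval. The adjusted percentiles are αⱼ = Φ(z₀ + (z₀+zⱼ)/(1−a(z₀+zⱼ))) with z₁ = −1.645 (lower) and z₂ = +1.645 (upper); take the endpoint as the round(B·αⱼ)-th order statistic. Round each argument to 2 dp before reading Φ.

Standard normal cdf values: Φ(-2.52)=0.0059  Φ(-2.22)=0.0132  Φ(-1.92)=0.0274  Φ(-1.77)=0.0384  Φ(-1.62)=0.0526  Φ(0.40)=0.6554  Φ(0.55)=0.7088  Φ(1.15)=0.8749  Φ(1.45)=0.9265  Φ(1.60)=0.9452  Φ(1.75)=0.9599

Lower: z₀ + z₁ = -0.202 + (-1.645) = -1.847; 1 − a(z₀+z₁) = 1 − (-0.047)(-1.847) = 0.9132; argument = -0.202 + (-1.847)/0.9132 = -2.2246 → -2.22.
α₁ = Φ(-2.22) = 0.0132; rank = round(500 × 0.0132) = 7; θ*₍7₎ = 55.87.
Upper: z₀ + z₂ = 1.443; 1 − a(z₀+z₂) = 1.0678; argument = 1.1494 → 1.15; α₂ = 0.8749; rank = 437; θ*₍437₎ = 68.73.

(55.87, 68.73)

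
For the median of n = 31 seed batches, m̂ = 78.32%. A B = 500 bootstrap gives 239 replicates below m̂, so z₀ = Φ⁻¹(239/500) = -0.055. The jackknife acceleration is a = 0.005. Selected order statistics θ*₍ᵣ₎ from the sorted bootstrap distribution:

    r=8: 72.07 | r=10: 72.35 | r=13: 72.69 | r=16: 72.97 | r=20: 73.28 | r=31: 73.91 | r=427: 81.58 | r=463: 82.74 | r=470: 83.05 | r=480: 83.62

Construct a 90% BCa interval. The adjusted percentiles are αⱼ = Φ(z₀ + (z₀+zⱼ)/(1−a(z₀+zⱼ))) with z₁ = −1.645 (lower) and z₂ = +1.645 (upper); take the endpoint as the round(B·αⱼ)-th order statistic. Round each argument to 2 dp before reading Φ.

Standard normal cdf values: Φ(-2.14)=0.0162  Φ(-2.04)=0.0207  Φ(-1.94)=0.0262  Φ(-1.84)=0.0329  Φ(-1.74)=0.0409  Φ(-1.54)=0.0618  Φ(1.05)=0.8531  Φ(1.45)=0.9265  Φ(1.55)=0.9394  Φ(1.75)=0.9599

(73.28, 83.05)

Lower: z₀ + z₁ = -0.055 + (-1.645) = -1.700; 1 − a(z₀+z₁) = 1 − (0.005)(-1.700) = 1.0085; argument = -0.055 + (-1.700)/1.0085 = -1.7407 → -1.74.
α₁ = Φ(-1.74) = 0.0409; rank = round(500 × 0.0409) = 20; θ*₍20₎ = 73.28.
Upper: z₀ + z₂ = 1.590; 1 − a(z₀+z₂) = 0.9920; argument = 1.5477 → 1.55; α₂ = 0.9394; rank = 470; θ*₍470₎ = 83.05.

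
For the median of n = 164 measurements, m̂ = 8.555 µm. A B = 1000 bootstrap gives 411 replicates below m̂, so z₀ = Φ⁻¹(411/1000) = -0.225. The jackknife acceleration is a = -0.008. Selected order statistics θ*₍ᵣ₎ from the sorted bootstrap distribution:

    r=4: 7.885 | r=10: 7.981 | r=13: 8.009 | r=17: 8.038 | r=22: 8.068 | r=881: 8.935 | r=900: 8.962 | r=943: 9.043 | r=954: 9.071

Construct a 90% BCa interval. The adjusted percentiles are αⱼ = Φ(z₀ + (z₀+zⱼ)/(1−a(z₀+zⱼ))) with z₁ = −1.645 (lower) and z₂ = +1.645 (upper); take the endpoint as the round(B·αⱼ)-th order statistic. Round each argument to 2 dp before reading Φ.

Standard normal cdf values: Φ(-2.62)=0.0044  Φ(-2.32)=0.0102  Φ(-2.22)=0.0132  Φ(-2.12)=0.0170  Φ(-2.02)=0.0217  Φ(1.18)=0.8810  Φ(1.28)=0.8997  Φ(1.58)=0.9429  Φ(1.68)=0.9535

Lower: z₀ + z₁ = -0.225 + (-1.645) = -1.870; 1 − a(z₀+z₁) = 1 − (-0.008)(-1.870) = 0.9850; argument = -0.225 + (-1.870)/0.9850 = -2.1234 → -2.12.
α₁ = Φ(-2.12) = 0.0170; rank = round(1000 × 0.0170) = 17; θ*₍17₎ = 8.038.
Upper: z₀ + z₂ = 1.420; 1 − a(z₀+z₂) = 1.0114; argument = 1.1790 → 1.18; α₂ = 0.8810; rank = 881; θ*₍881₎ = 8.935.

(8.038, 8.935)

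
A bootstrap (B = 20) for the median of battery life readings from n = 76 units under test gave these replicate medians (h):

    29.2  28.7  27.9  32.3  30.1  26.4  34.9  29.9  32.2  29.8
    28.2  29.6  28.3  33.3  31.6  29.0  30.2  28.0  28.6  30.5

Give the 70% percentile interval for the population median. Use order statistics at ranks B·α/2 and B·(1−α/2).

Sorted replicates: 26.4, 27.9, 28.0, 28.2, 28.3, 28.6, 28.7, 29.0, 29.2, 29.6, 29.8, 29.9, 30.1, 30.2, 30.5, 31.6, 32.2, 32.3, 33.3, 34.9
α = 0.30; lower rank = 20 × 0.150 = 3; upper rank = 20 × 0.850 = 17.
The 3rd smallest replicate is 28.0; the 17th is 32.2.

(28.0, 32.2)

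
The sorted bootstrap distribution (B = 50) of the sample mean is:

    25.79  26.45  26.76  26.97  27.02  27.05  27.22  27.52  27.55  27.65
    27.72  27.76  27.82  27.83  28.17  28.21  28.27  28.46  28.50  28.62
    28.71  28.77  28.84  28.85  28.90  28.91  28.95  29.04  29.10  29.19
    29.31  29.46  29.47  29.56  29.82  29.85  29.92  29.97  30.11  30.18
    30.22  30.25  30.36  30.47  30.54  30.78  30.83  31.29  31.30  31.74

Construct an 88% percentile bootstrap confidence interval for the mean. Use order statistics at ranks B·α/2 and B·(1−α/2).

α = 0.12; lower rank = 50 × 0.060 = 3; upper rank = 50 × 0.940 = 47.
The 3rd smallest replicate is 26.76; the 47th is 30.83.

(26.76, 30.83)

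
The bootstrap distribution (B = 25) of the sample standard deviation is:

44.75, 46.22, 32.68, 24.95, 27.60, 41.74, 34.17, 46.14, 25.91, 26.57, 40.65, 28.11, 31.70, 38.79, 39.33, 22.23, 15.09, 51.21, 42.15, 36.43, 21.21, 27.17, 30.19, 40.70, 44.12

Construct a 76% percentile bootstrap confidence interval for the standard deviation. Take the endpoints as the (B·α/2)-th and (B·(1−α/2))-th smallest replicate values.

Sorted replicates: 15.09, 21.21, 22.23, 24.95, 25.91, 26.57, 27.17, 27.60, 28.11, 30.19, 31.70, 32.68, 34.17, 36.43, 38.79, 39.33, 40.65, 40.70, 41.74, 42.15, 44.12, 44.75, 46.14, 46.22, 51.21
α = 0.24; lower rank = 25 × 0.120 = 3; upper rank = 25 × 0.880 = 22.
The 3rd smallest replicate is 22.23; the 22nd is 44.75.

(22.23, 44.75)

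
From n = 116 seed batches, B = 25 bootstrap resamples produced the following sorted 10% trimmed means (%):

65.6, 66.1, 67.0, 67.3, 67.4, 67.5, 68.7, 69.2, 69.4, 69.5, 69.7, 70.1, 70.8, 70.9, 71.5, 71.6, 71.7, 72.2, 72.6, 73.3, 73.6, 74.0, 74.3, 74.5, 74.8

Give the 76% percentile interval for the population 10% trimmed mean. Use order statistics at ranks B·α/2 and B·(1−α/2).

α = 0.24; lower rank = 25 × 0.120 = 3; upper rank = 25 × 0.880 = 22.
The 3rd smallest replicate is 67.0; the 22nd is 74.0.

(67.0, 74.0)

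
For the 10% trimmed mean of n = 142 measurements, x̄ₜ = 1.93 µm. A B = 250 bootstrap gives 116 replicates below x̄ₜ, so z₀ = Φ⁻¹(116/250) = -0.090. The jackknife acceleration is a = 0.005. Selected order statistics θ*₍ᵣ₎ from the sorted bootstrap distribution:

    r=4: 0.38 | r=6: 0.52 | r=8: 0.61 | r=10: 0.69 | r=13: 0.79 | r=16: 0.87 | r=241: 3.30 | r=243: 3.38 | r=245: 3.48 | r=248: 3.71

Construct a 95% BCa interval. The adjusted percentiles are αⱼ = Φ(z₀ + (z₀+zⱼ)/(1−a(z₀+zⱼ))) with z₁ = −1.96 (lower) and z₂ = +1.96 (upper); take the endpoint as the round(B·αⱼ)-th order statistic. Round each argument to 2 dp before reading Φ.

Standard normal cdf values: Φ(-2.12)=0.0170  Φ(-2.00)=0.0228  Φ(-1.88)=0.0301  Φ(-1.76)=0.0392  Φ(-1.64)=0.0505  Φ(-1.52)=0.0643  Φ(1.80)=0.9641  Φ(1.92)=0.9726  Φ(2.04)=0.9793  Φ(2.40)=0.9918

(0.38, 3.30)

Lower: z₀ + z₁ = -0.090 + (-1.960) = -2.050; 1 − a(z₀+z₁) = 1 − (0.005)(-2.050) = 1.0103; argument = -0.090 + (-2.050)/1.0103 = -2.1192 → -2.12.
α₁ = Φ(-2.12) = 0.0170; rank = round(250 × 0.0170) = 4; θ*₍4₎ = 0.38.
Upper: z₀ + z₂ = 1.870; 1 − a(z₀+z₂) = 0.9907; argument = 1.7976 → 1.80; α₂ = 0.9641; rank = 241; θ*₍241₎ = 3.30.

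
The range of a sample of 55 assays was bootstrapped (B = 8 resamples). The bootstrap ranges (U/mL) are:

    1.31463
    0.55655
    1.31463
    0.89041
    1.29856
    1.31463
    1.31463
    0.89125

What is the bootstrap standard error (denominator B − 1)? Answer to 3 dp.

SE* = 0.294

Bootstrap SE is the standard deviation of the 8 replicate ranges.
Mean of replicates: (1.31463 + 0.55655 + 1.31463 + 0.89041 + 1.29856 + 1.31463 + 1.31463 + 0.89125) / 8 = 8.895290 / 8 = 1.111911
Sum of squared deviations: (+0.202719)² + (−0.555361)² + (+0.202719)² + (−0.221501)² + (+0.186649)² + (+0.202719)² + (+0.202719)² + (−0.220661)² = 0.605398
Variance = 0.605398 / 7 = 0.086485
SE* = √0.086485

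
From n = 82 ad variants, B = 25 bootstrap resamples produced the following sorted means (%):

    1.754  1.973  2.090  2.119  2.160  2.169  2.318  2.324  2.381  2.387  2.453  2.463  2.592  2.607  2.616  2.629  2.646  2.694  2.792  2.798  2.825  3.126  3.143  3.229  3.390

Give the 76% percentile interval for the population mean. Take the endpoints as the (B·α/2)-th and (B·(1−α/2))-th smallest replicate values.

(2.090, 3.126)

α = 0.24; lower rank = 25 × 0.120 = 3; upper rank = 25 × 0.880 = 22.
The 3rd smallest replicate is 2.090; the 22nd is 3.126.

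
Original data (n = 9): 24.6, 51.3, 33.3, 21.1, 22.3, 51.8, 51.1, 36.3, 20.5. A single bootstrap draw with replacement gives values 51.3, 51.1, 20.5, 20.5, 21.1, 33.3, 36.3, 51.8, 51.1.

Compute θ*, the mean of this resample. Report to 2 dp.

Mean = (51.3 + 51.1 + 20.5 + 20.5 + 21.1 + 33.3 + 36.3 + 51.8 + 51.1) / 9 = 337.00 / 9 = 37.44

θ* = 37.44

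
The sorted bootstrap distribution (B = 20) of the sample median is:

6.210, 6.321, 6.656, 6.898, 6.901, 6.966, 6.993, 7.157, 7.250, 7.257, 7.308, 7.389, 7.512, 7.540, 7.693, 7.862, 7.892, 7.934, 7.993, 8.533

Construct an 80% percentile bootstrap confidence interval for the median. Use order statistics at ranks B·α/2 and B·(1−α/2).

(6.321, 7.934)

α = 0.20; lower rank = 20 × 0.100 = 2; upper rank = 20 × 0.900 = 18.
The 2nd smallest replicate is 6.321; the 18th is 7.934.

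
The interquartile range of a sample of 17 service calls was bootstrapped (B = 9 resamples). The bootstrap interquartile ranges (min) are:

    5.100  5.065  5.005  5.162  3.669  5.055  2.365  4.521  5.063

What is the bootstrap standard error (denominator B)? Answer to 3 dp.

SE* = 0.896

Bootstrap SE is the standard deviation of the 9 replicate interquartile ranges.
Mean of replicates: (5.100 + 5.065 + 5.005 + 5.162 + 3.669 + 5.055 + 2.365 + 4.521 + 5.063) / 9 = 41.0050 / 9 = 4.5561
Sum of squared deviations: (+0.5439)² + (+0.5089)² + (+0.4489)² + (+0.6059)² + (−0.8871)² + (+0.4989)² + (−2.1911)² + (−0.0351)² + (+0.5069)² = 7.2184
Variance = 7.2184 / 9 = 0.8020
SE* = √0.8020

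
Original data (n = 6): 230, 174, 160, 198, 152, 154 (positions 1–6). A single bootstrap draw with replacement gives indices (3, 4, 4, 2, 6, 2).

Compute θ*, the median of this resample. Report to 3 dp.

θ* = 174.000

Resample values: 160, 198, 198, 174, 154, 174.
Sorted: 154, 160, 174, 174, 198, 198
Median = average of the two middle values = 174.000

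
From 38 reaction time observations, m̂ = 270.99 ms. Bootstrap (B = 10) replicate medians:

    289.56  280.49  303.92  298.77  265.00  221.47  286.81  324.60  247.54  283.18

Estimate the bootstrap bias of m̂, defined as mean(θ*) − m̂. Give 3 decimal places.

mean(θ*) = (289.56 + 280.49 + 303.92 + 298.77 + 265.00 + 221.47 + 286.81 + 324.60 + 247.54 + 283.18) / 10 = 280.1340
bias = 280.1340 − 270.99

bias = +9.144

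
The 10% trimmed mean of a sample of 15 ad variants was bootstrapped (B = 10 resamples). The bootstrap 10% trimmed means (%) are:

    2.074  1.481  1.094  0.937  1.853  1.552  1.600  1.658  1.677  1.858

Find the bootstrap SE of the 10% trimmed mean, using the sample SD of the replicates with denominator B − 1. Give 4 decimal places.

SE* = 0.3451

Bootstrap SE is the standard deviation of the 10 replicate 10% trimmed means.
Mean of replicates: (2.074 + 1.481 + 1.094 + 0.937 + 1.853 + 1.552 + 1.600 + 1.658 + 1.677 + 1.858) / 10 = 15.78400 / 10 = 1.57840
Sum of squared deviations: (+0.49560)² + (−0.09740)² + (−0.48440)² + (−0.64140)² + (+0.27460)² + (−0.02640)² + (+0.02160)² + (+0.07960)² + (+0.09860)² + (+0.27960)² = 1.07195
Variance = 1.07195 / 9 = 0.11911
SE* = √0.11911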